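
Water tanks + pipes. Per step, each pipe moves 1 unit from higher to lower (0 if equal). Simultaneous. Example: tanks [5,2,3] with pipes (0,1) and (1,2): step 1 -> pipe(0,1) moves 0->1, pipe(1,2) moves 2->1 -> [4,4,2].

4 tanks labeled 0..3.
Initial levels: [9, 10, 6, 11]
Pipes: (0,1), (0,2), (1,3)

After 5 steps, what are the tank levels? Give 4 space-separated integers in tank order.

Step 1: flows [1->0,0->2,3->1] -> levels [9 10 7 10]
Step 2: flows [1->0,0->2,1=3] -> levels [9 9 8 10]
Step 3: flows [0=1,0->2,3->1] -> levels [8 10 9 9]
Step 4: flows [1->0,2->0,1->3] -> levels [10 8 8 10]
Step 5: flows [0->1,0->2,3->1] -> levels [8 10 9 9]

Answer: 8 10 9 9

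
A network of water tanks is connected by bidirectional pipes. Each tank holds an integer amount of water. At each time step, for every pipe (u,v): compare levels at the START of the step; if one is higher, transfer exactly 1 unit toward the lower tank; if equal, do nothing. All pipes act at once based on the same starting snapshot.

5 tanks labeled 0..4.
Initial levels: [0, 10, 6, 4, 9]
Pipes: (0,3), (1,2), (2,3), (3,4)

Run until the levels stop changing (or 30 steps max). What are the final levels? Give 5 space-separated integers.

Answer: 5 7 5 7 5

Derivation:
Step 1: flows [3->0,1->2,2->3,4->3] -> levels [1 9 6 5 8]
Step 2: flows [3->0,1->2,2->3,4->3] -> levels [2 8 6 6 7]
Step 3: flows [3->0,1->2,2=3,4->3] -> levels [3 7 7 6 6]
Step 4: flows [3->0,1=2,2->3,3=4] -> levels [4 7 6 6 6]
Step 5: flows [3->0,1->2,2=3,3=4] -> levels [5 6 7 5 6]
Step 6: flows [0=3,2->1,2->3,4->3] -> levels [5 7 5 7 5]
Step 7: flows [3->0,1->2,3->2,3->4] -> levels [6 6 7 4 6]
Step 8: flows [0->3,2->1,2->3,4->3] -> levels [5 7 5 7 5]
  -> period-2 cycle: step 8 state = step 6 state; never stabilizes
  -> state at step 30: (30-6) mod 2 = 0, same as step 6 -> [5 7 5 7 5]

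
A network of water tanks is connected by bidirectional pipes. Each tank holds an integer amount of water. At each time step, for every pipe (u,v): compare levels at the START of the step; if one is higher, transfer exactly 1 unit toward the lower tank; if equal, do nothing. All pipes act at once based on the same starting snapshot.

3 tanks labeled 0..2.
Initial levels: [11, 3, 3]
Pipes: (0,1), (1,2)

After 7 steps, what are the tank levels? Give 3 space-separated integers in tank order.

Step 1: flows [0->1,1=2] -> levels [10 4 3]
Step 2: flows [0->1,1->2] -> levels [9 4 4]
Step 3: flows [0->1,1=2] -> levels [8 5 4]
Step 4: flows [0->1,1->2] -> levels [7 5 5]
Step 5: flows [0->1,1=2] -> levels [6 6 5]
Step 6: flows [0=1,1->2] -> levels [6 5 6]
Step 7: flows [0->1,2->1] -> levels [5 7 5]

Answer: 5 7 5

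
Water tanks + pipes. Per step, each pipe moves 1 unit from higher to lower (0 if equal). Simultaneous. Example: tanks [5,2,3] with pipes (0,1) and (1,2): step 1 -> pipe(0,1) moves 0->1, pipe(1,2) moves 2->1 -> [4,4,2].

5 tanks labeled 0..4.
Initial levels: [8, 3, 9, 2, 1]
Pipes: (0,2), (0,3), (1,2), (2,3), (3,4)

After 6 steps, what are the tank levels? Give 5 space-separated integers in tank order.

Step 1: flows [2->0,0->3,2->1,2->3,3->4] -> levels [8 4 6 3 2]
Step 2: flows [0->2,0->3,2->1,2->3,3->4] -> levels [6 5 5 4 3]
Step 3: flows [0->2,0->3,1=2,2->3,3->4] -> levels [4 5 5 5 4]
Step 4: flows [2->0,3->0,1=2,2=3,3->4] -> levels [6 5 4 3 5]
Step 5: flows [0->2,0->3,1->2,2->3,4->3] -> levels [4 4 5 6 4]
Step 6: flows [2->0,3->0,2->1,3->2,3->4] -> levels [6 5 4 3 5]

Answer: 6 5 4 3 5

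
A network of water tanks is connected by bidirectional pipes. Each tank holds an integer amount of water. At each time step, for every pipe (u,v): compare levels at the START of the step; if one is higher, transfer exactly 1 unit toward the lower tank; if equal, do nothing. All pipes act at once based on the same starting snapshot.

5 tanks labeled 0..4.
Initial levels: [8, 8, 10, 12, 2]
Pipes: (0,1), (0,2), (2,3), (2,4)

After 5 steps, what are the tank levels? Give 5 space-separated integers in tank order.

Step 1: flows [0=1,2->0,3->2,2->4] -> levels [9 8 9 11 3]
Step 2: flows [0->1,0=2,3->2,2->4] -> levels [8 9 9 10 4]
Step 3: flows [1->0,2->0,3->2,2->4] -> levels [10 8 8 9 5]
Step 4: flows [0->1,0->2,3->2,2->4] -> levels [8 9 9 8 6]
Step 5: flows [1->0,2->0,2->3,2->4] -> levels [10 8 6 9 7]

Answer: 10 8 6 9 7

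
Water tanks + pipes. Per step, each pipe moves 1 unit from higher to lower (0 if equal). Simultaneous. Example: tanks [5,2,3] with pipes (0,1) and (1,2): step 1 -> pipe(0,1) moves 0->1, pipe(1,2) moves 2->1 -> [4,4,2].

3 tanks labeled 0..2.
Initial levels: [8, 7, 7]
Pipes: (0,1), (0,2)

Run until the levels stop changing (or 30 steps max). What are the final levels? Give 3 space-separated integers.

Answer: 8 7 7

Derivation:
Step 1: flows [0->1,0->2] -> levels [6 8 8]
Step 2: flows [1->0,2->0] -> levels [8 7 7]
  -> period-2 cycle: step 2 state = step 0 state; never stabilizes
  -> state at step 30: (30-0) mod 2 = 0, same as step 0 -> [8 7 7]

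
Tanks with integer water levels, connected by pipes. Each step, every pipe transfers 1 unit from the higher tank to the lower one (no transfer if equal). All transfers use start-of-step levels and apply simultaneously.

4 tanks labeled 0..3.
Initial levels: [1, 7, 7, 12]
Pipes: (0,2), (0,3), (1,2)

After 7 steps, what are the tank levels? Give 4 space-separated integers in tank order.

Answer: 8 7 5 7

Derivation:
Step 1: flows [2->0,3->0,1=2] -> levels [3 7 6 11]
Step 2: flows [2->0,3->0,1->2] -> levels [5 6 6 10]
Step 3: flows [2->0,3->0,1=2] -> levels [7 6 5 9]
Step 4: flows [0->2,3->0,1->2] -> levels [7 5 7 8]
Step 5: flows [0=2,3->0,2->1] -> levels [8 6 6 7]
Step 6: flows [0->2,0->3,1=2] -> levels [6 6 7 8]
Step 7: flows [2->0,3->0,2->1] -> levels [8 7 5 7]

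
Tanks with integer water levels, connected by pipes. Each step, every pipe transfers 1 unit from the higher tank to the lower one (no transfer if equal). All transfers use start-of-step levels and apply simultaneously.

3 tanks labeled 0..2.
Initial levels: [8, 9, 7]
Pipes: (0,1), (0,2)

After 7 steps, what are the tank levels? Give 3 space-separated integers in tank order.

Step 1: flows [1->0,0->2] -> levels [8 8 8]
Step 2: flows [0=1,0=2] -> levels [8 8 8]
  -> stable; steps 3..7 unchanged -> [8 8 8]

Answer: 8 8 8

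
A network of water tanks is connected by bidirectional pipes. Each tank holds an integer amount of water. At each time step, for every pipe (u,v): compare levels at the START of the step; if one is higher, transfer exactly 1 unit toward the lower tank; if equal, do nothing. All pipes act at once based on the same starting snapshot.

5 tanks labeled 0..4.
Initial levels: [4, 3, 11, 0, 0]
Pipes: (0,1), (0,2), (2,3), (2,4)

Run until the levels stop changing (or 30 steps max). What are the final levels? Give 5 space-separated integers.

Answer: 3 4 5 3 3

Derivation:
Step 1: flows [0->1,2->0,2->3,2->4] -> levels [4 4 8 1 1]
Step 2: flows [0=1,2->0,2->3,2->4] -> levels [5 4 5 2 2]
Step 3: flows [0->1,0=2,2->3,2->4] -> levels [4 5 3 3 3]
Step 4: flows [1->0,0->2,2=3,2=4] -> levels [4 4 4 3 3]
Step 5: flows [0=1,0=2,2->3,2->4] -> levels [4 4 2 4 4]
Step 6: flows [0=1,0->2,3->2,4->2] -> levels [3 4 5 3 3]
Step 7: flows [1->0,2->0,2->3,2->4] -> levels [5 3 2 4 4]
Step 8: flows [0->1,0->2,3->2,4->2] -> levels [3 4 5 3 3]
  -> period-2 cycle: step 8 state = step 6 state; never stabilizes
  -> state at step 30: (30-6) mod 2 = 0, same as step 6 -> [3 4 5 3 3]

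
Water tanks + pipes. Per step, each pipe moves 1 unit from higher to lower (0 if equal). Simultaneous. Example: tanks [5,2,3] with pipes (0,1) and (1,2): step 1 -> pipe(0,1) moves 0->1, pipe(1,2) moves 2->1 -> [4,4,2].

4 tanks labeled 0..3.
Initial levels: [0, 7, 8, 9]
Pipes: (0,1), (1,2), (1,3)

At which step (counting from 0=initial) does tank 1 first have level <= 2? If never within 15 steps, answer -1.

Answer: -1

Derivation:
Step 1: flows [1->0,2->1,3->1] -> levels [1 8 7 8]
Step 2: flows [1->0,1->2,1=3] -> levels [2 6 8 8]
Step 3: flows [1->0,2->1,3->1] -> levels [3 7 7 7]
Step 4: flows [1->0,1=2,1=3] -> levels [4 6 7 7]
Step 5: flows [1->0,2->1,3->1] -> levels [5 7 6 6]
Step 6: flows [1->0,1->2,1->3] -> levels [6 4 7 7]
Step 7: flows [0->1,2->1,3->1] -> levels [5 7 6 6]
  -> period-2 cycle (repeats step 5); tank 1 never drops to <=2
Tank 1 never reaches <=2 within 15 steps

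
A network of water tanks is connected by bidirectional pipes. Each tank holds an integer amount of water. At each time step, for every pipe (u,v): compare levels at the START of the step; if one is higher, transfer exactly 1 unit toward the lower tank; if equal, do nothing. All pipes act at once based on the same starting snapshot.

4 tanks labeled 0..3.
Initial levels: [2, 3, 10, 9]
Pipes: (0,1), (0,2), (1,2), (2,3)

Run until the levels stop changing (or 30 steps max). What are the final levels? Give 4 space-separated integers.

Answer: 5 5 8 6

Derivation:
Step 1: flows [1->0,2->0,2->1,2->3] -> levels [4 3 7 10]
Step 2: flows [0->1,2->0,2->1,3->2] -> levels [4 5 6 9]
Step 3: flows [1->0,2->0,2->1,3->2] -> levels [6 5 5 8]
Step 4: flows [0->1,0->2,1=2,3->2] -> levels [4 6 7 7]
Step 5: flows [1->0,2->0,2->1,2=3] -> levels [6 6 5 7]
Step 6: flows [0=1,0->2,1->2,3->2] -> levels [5 5 8 6]
Step 7: flows [0=1,2->0,2->1,2->3] -> levels [6 6 5 7]
  -> period-2 cycle: step 7 state = step 5 state; never stabilizes
  -> state at step 30: (30-5) mod 2 = 1, same as step 6 -> [5 5 8 6]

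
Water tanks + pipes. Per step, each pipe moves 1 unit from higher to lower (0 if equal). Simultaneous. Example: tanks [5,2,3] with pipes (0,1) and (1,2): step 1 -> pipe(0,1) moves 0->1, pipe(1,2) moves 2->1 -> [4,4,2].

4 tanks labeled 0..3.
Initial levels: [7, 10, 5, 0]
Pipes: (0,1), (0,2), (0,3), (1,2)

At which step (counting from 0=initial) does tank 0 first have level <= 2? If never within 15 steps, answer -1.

Answer: -1

Derivation:
Step 1: flows [1->0,0->2,0->3,1->2] -> levels [6 8 7 1]
Step 2: flows [1->0,2->0,0->3,1->2] -> levels [7 6 7 2]
Step 3: flows [0->1,0=2,0->3,2->1] -> levels [5 8 6 3]
Step 4: flows [1->0,2->0,0->3,1->2] -> levels [6 6 6 4]
Step 5: flows [0=1,0=2,0->3,1=2] -> levels [5 6 6 5]
Step 6: flows [1->0,2->0,0=3,1=2] -> levels [7 5 5 5]
Step 7: flows [0->1,0->2,0->3,1=2] -> levels [4 6 6 6]
Step 8: flows [1->0,2->0,3->0,1=2] -> levels [7 5 5 5]
  -> period-2 cycle (repeats step 6); tank 0 never drops to <=2
Tank 0 never reaches <=2 within 15 steps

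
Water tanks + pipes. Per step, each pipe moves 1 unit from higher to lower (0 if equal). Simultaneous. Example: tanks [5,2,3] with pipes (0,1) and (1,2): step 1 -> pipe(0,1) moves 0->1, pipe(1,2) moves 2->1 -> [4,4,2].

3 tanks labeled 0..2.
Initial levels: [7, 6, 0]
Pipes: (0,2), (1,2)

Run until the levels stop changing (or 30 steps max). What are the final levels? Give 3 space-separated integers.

Answer: 5 5 3

Derivation:
Step 1: flows [0->2,1->2] -> levels [6 5 2]
Step 2: flows [0->2,1->2] -> levels [5 4 4]
Step 3: flows [0->2,1=2] -> levels [4 4 5]
Step 4: flows [2->0,2->1] -> levels [5 5 3]
Step 5: flows [0->2,1->2] -> levels [4 4 5]
  -> period-2 cycle: step 5 state = step 3 state; never stabilizes
  -> state at step 30: (30-3) mod 2 = 1, same as step 4 -> [5 5 3]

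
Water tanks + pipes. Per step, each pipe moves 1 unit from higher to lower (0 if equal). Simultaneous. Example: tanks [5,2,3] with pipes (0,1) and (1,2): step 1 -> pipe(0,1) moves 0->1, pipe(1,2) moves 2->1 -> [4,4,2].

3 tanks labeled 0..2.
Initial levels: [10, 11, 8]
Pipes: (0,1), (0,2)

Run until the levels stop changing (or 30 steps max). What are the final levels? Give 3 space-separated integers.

Step 1: flows [1->0,0->2] -> levels [10 10 9]
Step 2: flows [0=1,0->2] -> levels [9 10 10]
Step 3: flows [1->0,2->0] -> levels [11 9 9]
Step 4: flows [0->1,0->2] -> levels [9 10 10]
  -> period-2 cycle: step 4 state = step 2 state; never stabilizes
  -> state at step 30: (30-2) mod 2 = 0, same as step 2 -> [9 10 10]

Answer: 9 10 10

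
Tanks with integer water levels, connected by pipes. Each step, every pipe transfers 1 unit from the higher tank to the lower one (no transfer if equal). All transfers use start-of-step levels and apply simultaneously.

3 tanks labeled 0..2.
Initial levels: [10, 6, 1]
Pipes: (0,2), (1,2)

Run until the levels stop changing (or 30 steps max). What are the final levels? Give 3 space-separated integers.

Step 1: flows [0->2,1->2] -> levels [9 5 3]
Step 2: flows [0->2,1->2] -> levels [8 4 5]
Step 3: flows [0->2,2->1] -> levels [7 5 5]
Step 4: flows [0->2,1=2] -> levels [6 5 6]
Step 5: flows [0=2,2->1] -> levels [6 6 5]
Step 6: flows [0->2,1->2] -> levels [5 5 7]
Step 7: flows [2->0,2->1] -> levels [6 6 5]
  -> period-2 cycle: step 7 state = step 5 state; never stabilizes
  -> state at step 30: (30-5) mod 2 = 1, same as step 6 -> [5 5 7]

Answer: 5 5 7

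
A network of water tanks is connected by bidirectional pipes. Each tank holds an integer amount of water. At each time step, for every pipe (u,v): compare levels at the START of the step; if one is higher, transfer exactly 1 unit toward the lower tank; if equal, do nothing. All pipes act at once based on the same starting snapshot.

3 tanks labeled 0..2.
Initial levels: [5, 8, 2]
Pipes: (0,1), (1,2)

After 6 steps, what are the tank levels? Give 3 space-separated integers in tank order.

Step 1: flows [1->0,1->2] -> levels [6 6 3]
Step 2: flows [0=1,1->2] -> levels [6 5 4]
Step 3: flows [0->1,1->2] -> levels [5 5 5]
Step 4: flows [0=1,1=2] -> levels [5 5 5]
  -> stable; steps 5..6 unchanged -> [5 5 5]

Answer: 5 5 5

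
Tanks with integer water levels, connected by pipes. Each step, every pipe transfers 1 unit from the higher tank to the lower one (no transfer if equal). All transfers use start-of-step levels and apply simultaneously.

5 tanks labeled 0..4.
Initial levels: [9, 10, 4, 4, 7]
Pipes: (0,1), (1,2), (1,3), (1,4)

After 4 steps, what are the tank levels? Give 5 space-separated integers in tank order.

Answer: 8 5 7 7 7

Derivation:
Step 1: flows [1->0,1->2,1->3,1->4] -> levels [10 6 5 5 8]
Step 2: flows [0->1,1->2,1->3,4->1] -> levels [9 6 6 6 7]
Step 3: flows [0->1,1=2,1=3,4->1] -> levels [8 8 6 6 6]
Step 4: flows [0=1,1->2,1->3,1->4] -> levels [8 5 7 7 7]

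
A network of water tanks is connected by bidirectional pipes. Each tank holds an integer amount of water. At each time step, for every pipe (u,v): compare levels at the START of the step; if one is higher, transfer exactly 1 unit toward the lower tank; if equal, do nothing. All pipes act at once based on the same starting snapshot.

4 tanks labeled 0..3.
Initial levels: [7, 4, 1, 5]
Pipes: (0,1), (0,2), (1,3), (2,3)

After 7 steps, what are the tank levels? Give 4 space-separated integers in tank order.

Answer: 3 5 5 4

Derivation:
Step 1: flows [0->1,0->2,3->1,3->2] -> levels [5 6 3 3]
Step 2: flows [1->0,0->2,1->3,2=3] -> levels [5 4 4 4]
Step 3: flows [0->1,0->2,1=3,2=3] -> levels [3 5 5 4]
Step 4: flows [1->0,2->0,1->3,2->3] -> levels [5 3 3 6]
Step 5: flows [0->1,0->2,3->1,3->2] -> levels [3 5 5 4]
  -> period-2 cycle: step 5 state = step 3 state
  -> state at step 7: (7-3) mod 2 = 0, same as step 3 -> [3 5 5 4]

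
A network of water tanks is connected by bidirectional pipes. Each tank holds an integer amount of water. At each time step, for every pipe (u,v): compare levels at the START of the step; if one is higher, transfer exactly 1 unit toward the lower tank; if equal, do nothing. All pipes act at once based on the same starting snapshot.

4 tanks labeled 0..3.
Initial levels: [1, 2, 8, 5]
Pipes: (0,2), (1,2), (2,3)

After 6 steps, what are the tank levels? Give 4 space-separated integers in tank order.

Answer: 4 4 4 4

Derivation:
Step 1: flows [2->0,2->1,2->3] -> levels [2 3 5 6]
Step 2: flows [2->0,2->1,3->2] -> levels [3 4 4 5]
Step 3: flows [2->0,1=2,3->2] -> levels [4 4 4 4]
Step 4: flows [0=2,1=2,2=3] -> levels [4 4 4 4]
  -> stable; steps 5..6 unchanged -> [4 4 4 4]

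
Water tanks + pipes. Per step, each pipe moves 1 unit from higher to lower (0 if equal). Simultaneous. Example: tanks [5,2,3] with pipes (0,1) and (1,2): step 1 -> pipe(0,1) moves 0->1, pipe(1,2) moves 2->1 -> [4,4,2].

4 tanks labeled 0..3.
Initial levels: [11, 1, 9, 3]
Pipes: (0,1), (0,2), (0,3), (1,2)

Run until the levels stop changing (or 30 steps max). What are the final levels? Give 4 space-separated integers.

Step 1: flows [0->1,0->2,0->3,2->1] -> levels [8 3 9 4]
Step 2: flows [0->1,2->0,0->3,2->1] -> levels [7 5 7 5]
Step 3: flows [0->1,0=2,0->3,2->1] -> levels [5 7 6 6]
Step 4: flows [1->0,2->0,3->0,1->2] -> levels [8 5 6 5]
Step 5: flows [0->1,0->2,0->3,2->1] -> levels [5 7 6 6]
  -> period-2 cycle: step 5 state = step 3 state; never stabilizes
  -> state at step 30: (30-3) mod 2 = 1, same as step 4 -> [8 5 6 5]

Answer: 8 5 6 5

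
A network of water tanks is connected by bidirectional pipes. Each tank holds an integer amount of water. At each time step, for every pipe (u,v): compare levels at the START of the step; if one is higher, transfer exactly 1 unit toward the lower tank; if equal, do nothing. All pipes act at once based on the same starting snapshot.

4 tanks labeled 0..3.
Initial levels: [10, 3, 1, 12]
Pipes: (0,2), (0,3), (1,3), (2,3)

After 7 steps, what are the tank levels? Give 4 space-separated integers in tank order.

Answer: 7 7 7 5

Derivation:
Step 1: flows [0->2,3->0,3->1,3->2] -> levels [10 4 3 9]
Step 2: flows [0->2,0->3,3->1,3->2] -> levels [8 5 5 8]
Step 3: flows [0->2,0=3,3->1,3->2] -> levels [7 6 7 6]
Step 4: flows [0=2,0->3,1=3,2->3] -> levels [6 6 6 8]
Step 5: flows [0=2,3->0,3->1,3->2] -> levels [7 7 7 5]
Step 6: flows [0=2,0->3,1->3,2->3] -> levels [6 6 6 8]
  -> period-2 cycle: step 6 state = step 4 state
  -> state at step 7: (7-4) mod 2 = 1, same as step 5 -> [7 7 7 5]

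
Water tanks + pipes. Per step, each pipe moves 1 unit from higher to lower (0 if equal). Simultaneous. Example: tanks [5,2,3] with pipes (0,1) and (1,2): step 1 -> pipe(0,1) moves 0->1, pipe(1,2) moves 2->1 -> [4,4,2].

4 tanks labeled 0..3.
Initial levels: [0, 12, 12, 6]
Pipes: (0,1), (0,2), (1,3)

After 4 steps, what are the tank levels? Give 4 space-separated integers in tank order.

Step 1: flows [1->0,2->0,1->3] -> levels [2 10 11 7]
Step 2: flows [1->0,2->0,1->3] -> levels [4 8 10 8]
Step 3: flows [1->0,2->0,1=3] -> levels [6 7 9 8]
Step 4: flows [1->0,2->0,3->1] -> levels [8 7 8 7]

Answer: 8 7 8 7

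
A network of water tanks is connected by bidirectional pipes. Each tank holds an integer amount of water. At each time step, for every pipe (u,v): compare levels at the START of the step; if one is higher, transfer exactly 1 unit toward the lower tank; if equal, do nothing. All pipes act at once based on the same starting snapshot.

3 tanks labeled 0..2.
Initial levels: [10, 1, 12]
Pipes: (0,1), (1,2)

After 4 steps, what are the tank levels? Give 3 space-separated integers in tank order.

Answer: 7 8 8

Derivation:
Step 1: flows [0->1,2->1] -> levels [9 3 11]
Step 2: flows [0->1,2->1] -> levels [8 5 10]
Step 3: flows [0->1,2->1] -> levels [7 7 9]
Step 4: flows [0=1,2->1] -> levels [7 8 8]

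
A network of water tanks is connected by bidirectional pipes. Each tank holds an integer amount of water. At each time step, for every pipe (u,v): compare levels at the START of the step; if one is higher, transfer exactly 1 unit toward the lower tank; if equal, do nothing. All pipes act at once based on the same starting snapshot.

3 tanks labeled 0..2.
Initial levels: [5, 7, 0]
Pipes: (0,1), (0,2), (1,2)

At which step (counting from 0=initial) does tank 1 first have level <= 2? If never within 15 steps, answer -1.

Step 1: flows [1->0,0->2,1->2] -> levels [5 5 2]
Step 2: flows [0=1,0->2,1->2] -> levels [4 4 4]
Step 3: flows [0=1,0=2,1=2] -> levels [4 4 4]
  -> stable; tank 1 stays at 4 > 2
Tank 1 never reaches <=2 within 15 steps

Answer: -1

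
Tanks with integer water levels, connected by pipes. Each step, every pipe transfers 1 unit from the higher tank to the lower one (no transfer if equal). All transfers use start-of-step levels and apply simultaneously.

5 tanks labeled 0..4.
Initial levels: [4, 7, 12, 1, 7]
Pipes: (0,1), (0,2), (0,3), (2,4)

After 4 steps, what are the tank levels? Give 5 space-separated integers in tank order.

Answer: 6 5 7 5 8

Derivation:
Step 1: flows [1->0,2->0,0->3,2->4] -> levels [5 6 10 2 8]
Step 2: flows [1->0,2->0,0->3,2->4] -> levels [6 5 8 3 9]
Step 3: flows [0->1,2->0,0->3,4->2] -> levels [5 6 8 4 8]
Step 4: flows [1->0,2->0,0->3,2=4] -> levels [6 5 7 5 8]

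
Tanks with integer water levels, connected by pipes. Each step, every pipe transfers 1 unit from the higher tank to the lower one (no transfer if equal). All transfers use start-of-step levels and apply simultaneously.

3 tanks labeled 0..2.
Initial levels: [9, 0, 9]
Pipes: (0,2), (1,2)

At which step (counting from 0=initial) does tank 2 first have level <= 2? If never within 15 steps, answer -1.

Step 1: flows [0=2,2->1] -> levels [9 1 8]
Step 2: flows [0->2,2->1] -> levels [8 2 8]
Step 3: flows [0=2,2->1] -> levels [8 3 7]
Step 4: flows [0->2,2->1] -> levels [7 4 7]
Step 5: flows [0=2,2->1] -> levels [7 5 6]
Step 6: flows [0->2,2->1] -> levels [6 6 6]
Step 7: flows [0=2,1=2] -> levels [6 6 6]
  -> stable; tank 2 stays at 6 > 2
Tank 2 never reaches <=2 within 15 steps

Answer: -1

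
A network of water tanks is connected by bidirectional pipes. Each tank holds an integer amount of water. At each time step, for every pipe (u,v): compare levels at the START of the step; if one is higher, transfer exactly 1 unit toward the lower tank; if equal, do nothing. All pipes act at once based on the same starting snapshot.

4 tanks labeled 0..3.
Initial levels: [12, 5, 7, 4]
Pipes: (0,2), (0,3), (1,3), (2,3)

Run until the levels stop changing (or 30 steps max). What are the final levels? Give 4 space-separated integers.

Answer: 8 7 8 5

Derivation:
Step 1: flows [0->2,0->3,1->3,2->3] -> levels [10 4 7 7]
Step 2: flows [0->2,0->3,3->1,2=3] -> levels [8 5 8 7]
Step 3: flows [0=2,0->3,3->1,2->3] -> levels [7 6 7 8]
Step 4: flows [0=2,3->0,3->1,3->2] -> levels [8 7 8 5]
Step 5: flows [0=2,0->3,1->3,2->3] -> levels [7 6 7 8]
  -> period-2 cycle: step 5 state = step 3 state; never stabilizes
  -> state at step 30: (30-3) mod 2 = 1, same as step 4 -> [8 7 8 5]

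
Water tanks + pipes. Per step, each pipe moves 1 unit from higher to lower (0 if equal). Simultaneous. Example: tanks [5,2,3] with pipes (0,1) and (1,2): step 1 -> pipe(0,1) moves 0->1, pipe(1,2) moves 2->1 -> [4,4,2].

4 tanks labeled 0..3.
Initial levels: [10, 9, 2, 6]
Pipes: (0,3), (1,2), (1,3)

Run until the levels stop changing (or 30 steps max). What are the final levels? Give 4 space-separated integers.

Answer: 7 5 7 8

Derivation:
Step 1: flows [0->3,1->2,1->3] -> levels [9 7 3 8]
Step 2: flows [0->3,1->2,3->1] -> levels [8 7 4 8]
Step 3: flows [0=3,1->2,3->1] -> levels [8 7 5 7]
Step 4: flows [0->3,1->2,1=3] -> levels [7 6 6 8]
Step 5: flows [3->0,1=2,3->1] -> levels [8 7 6 6]
Step 6: flows [0->3,1->2,1->3] -> levels [7 5 7 8]
Step 7: flows [3->0,2->1,3->1] -> levels [8 7 6 6]
  -> period-2 cycle: step 7 state = step 5 state; never stabilizes
  -> state at step 30: (30-5) mod 2 = 1, same as step 6 -> [7 5 7 8]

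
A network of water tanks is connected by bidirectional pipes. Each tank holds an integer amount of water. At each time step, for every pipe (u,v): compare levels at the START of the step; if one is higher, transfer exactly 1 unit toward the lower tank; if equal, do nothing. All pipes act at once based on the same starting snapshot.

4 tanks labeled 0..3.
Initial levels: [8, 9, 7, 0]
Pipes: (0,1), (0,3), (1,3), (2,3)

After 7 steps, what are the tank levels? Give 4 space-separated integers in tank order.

Answer: 7 5 6 6

Derivation:
Step 1: flows [1->0,0->3,1->3,2->3] -> levels [8 7 6 3]
Step 2: flows [0->1,0->3,1->3,2->3] -> levels [6 7 5 6]
Step 3: flows [1->0,0=3,1->3,3->2] -> levels [7 5 6 6]
Step 4: flows [0->1,0->3,3->1,2=3] -> levels [5 7 6 6]
Step 5: flows [1->0,3->0,1->3,2=3] -> levels [7 5 6 6]
  -> period-2 cycle: step 5 state = step 3 state
  -> state at step 7: (7-3) mod 2 = 0, same as step 3 -> [7 5 6 6]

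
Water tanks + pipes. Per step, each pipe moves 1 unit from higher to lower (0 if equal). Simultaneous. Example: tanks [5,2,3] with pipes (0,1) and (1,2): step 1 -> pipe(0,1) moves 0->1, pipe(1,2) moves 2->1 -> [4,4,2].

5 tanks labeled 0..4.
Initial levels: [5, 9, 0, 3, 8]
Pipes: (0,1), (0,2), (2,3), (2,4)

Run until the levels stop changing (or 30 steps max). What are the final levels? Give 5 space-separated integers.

Step 1: flows [1->0,0->2,3->2,4->2] -> levels [5 8 3 2 7]
Step 2: flows [1->0,0->2,2->3,4->2] -> levels [5 7 4 3 6]
Step 3: flows [1->0,0->2,2->3,4->2] -> levels [5 6 5 4 5]
Step 4: flows [1->0,0=2,2->3,2=4] -> levels [6 5 4 5 5]
Step 5: flows [0->1,0->2,3->2,4->2] -> levels [4 6 7 4 4]
Step 6: flows [1->0,2->0,2->3,2->4] -> levels [6 5 4 5 5]
  -> period-2 cycle: step 6 state = step 4 state; never stabilizes
  -> state at step 30: (30-4) mod 2 = 0, same as step 4 -> [6 5 4 5 5]

Answer: 6 5 4 5 5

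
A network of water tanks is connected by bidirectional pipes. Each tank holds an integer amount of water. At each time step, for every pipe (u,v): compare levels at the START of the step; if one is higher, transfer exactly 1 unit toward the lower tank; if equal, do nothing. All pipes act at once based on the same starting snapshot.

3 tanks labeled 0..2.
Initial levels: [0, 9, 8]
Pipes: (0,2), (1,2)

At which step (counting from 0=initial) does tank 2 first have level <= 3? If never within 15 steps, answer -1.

Step 1: flows [2->0,1->2] -> levels [1 8 8]
Step 2: flows [2->0,1=2] -> levels [2 8 7]
Step 3: flows [2->0,1->2] -> levels [3 7 7]
Step 4: flows [2->0,1=2] -> levels [4 7 6]
Step 5: flows [2->0,1->2] -> levels [5 6 6]
Step 6: flows [2->0,1=2] -> levels [6 6 5]
Step 7: flows [0->2,1->2] -> levels [5 5 7]
Step 8: flows [2->0,2->1] -> levels [6 6 5]
  -> period-2 cycle (repeats step 6); tank 2 never drops to <=3
Tank 2 never reaches <=3 within 15 steps

Answer: -1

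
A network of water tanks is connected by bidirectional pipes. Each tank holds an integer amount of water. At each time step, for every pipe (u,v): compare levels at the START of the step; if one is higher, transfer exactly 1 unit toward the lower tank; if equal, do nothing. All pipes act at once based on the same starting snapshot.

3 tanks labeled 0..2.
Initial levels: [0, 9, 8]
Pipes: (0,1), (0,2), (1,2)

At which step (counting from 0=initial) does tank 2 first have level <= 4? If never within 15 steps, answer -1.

Step 1: flows [1->0,2->0,1->2] -> levels [2 7 8]
Step 2: flows [1->0,2->0,2->1] -> levels [4 7 6]
Step 3: flows [1->0,2->0,1->2] -> levels [6 5 6]
Step 4: flows [0->1,0=2,2->1] -> levels [5 7 5]
Step 5: flows [1->0,0=2,1->2] -> levels [6 5 6]
  -> period-2 cycle (repeats step 3); tank 2 never drops to <=4
Tank 2 never reaches <=4 within 15 steps

Answer: -1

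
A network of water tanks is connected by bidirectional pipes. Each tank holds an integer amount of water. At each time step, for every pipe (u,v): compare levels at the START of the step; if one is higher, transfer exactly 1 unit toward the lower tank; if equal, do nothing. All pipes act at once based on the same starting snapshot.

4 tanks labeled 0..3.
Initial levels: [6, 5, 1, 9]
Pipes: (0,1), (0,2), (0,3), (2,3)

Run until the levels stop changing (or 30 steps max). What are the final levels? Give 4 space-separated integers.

Answer: 6 5 5 5

Derivation:
Step 1: flows [0->1,0->2,3->0,3->2] -> levels [5 6 3 7]
Step 2: flows [1->0,0->2,3->0,3->2] -> levels [6 5 5 5]
Step 3: flows [0->1,0->2,0->3,2=3] -> levels [3 6 6 6]
Step 4: flows [1->0,2->0,3->0,2=3] -> levels [6 5 5 5]
  -> period-2 cycle: step 4 state = step 2 state; never stabilizes
  -> state at step 30: (30-2) mod 2 = 0, same as step 2 -> [6 5 5 5]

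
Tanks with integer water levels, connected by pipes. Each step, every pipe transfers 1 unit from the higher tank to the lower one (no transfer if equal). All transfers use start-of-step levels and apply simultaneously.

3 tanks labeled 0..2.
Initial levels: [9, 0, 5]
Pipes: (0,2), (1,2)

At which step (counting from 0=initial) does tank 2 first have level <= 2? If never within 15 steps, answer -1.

Step 1: flows [0->2,2->1] -> levels [8 1 5]
Step 2: flows [0->2,2->1] -> levels [7 2 5]
Step 3: flows [0->2,2->1] -> levels [6 3 5]
Step 4: flows [0->2,2->1] -> levels [5 4 5]
Step 5: flows [0=2,2->1] -> levels [5 5 4]
Step 6: flows [0->2,1->2] -> levels [4 4 6]
Step 7: flows [2->0,2->1] -> levels [5 5 4]
  -> period-2 cycle (repeats step 5); tank 2 never drops to <=2
Tank 2 never reaches <=2 within 15 steps

Answer: -1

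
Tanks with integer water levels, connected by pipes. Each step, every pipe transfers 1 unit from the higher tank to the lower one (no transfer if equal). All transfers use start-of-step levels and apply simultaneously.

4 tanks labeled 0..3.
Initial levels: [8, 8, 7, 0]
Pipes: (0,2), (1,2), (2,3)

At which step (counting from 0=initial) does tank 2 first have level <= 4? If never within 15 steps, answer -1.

Step 1: flows [0->2,1->2,2->3] -> levels [7 7 8 1]
Step 2: flows [2->0,2->1,2->3] -> levels [8 8 5 2]
Step 3: flows [0->2,1->2,2->3] -> levels [7 7 6 3]
Step 4: flows [0->2,1->2,2->3] -> levels [6 6 7 4]
Step 5: flows [2->0,2->1,2->3] -> levels [7 7 4 5]
Tank 2 first reaches <=4 at step 5

Answer: 5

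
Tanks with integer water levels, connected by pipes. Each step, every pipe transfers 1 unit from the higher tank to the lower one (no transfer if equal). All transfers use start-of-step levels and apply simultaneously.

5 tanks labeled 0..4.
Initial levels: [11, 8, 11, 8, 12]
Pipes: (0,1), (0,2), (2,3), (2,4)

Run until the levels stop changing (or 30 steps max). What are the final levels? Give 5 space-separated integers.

Answer: 11 9 9 10 11

Derivation:
Step 1: flows [0->1,0=2,2->3,4->2] -> levels [10 9 11 9 11]
Step 2: flows [0->1,2->0,2->3,2=4] -> levels [10 10 9 10 11]
Step 3: flows [0=1,0->2,3->2,4->2] -> levels [9 10 12 9 10]
Step 4: flows [1->0,2->0,2->3,2->4] -> levels [11 9 9 10 11]
Step 5: flows [0->1,0->2,3->2,4->2] -> levels [9 10 12 9 10]
  -> period-2 cycle: step 5 state = step 3 state; never stabilizes
  -> state at step 30: (30-3) mod 2 = 1, same as step 4 -> [11 9 9 10 11]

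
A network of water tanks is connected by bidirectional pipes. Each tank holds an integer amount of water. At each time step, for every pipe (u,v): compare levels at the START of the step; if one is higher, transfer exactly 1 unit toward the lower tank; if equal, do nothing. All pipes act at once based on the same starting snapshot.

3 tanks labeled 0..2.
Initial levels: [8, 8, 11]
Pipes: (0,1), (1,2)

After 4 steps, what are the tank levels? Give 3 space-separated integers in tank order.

Answer: 9 9 9

Derivation:
Step 1: flows [0=1,2->1] -> levels [8 9 10]
Step 2: flows [1->0,2->1] -> levels [9 9 9]
Step 3: flows [0=1,1=2] -> levels [9 9 9]
  -> stable; steps 4..4 unchanged -> [9 9 9]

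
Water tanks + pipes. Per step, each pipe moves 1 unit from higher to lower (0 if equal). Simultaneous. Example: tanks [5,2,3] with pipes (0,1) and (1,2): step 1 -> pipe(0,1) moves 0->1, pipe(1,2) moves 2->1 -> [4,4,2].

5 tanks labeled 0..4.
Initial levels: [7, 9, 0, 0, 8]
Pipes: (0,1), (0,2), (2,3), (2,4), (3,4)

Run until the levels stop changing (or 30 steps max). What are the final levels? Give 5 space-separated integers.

Answer: 6 5 3 5 5

Derivation:
Step 1: flows [1->0,0->2,2=3,4->2,4->3] -> levels [7 8 2 1 6]
Step 2: flows [1->0,0->2,2->3,4->2,4->3] -> levels [7 7 3 3 4]
Step 3: flows [0=1,0->2,2=3,4->2,4->3] -> levels [6 7 5 4 2]
Step 4: flows [1->0,0->2,2->3,2->4,3->4] -> levels [6 6 4 4 4]
Step 5: flows [0=1,0->2,2=3,2=4,3=4] -> levels [5 6 5 4 4]
Step 6: flows [1->0,0=2,2->3,2->4,3=4] -> levels [6 5 3 5 5]
Step 7: flows [0->1,0->2,3->2,4->2,3=4] -> levels [4 6 6 4 4]
Step 8: flows [1->0,2->0,2->3,2->4,3=4] -> levels [6 5 3 5 5]
  -> period-2 cycle: step 8 state = step 6 state; never stabilizes
  -> state at step 30: (30-6) mod 2 = 0, same as step 6 -> [6 5 3 5 5]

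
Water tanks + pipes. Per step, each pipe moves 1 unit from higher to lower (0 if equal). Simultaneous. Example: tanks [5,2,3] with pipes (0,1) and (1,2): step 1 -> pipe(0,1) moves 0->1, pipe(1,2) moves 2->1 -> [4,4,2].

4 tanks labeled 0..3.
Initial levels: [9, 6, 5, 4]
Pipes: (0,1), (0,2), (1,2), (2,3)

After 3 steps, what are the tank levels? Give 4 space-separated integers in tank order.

Answer: 7 5 6 6

Derivation:
Step 1: flows [0->1,0->2,1->2,2->3] -> levels [7 6 6 5]
Step 2: flows [0->1,0->2,1=2,2->3] -> levels [5 7 6 6]
Step 3: flows [1->0,2->0,1->2,2=3] -> levels [7 5 6 6]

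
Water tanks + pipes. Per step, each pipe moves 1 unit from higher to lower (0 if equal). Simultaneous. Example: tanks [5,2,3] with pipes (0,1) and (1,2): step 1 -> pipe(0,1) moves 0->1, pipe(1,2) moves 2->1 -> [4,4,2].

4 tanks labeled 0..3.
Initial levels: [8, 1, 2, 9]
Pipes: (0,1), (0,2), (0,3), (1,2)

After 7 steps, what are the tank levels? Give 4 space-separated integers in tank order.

Step 1: flows [0->1,0->2,3->0,2->1] -> levels [7 3 2 8]
Step 2: flows [0->1,0->2,3->0,1->2] -> levels [6 3 4 7]
Step 3: flows [0->1,0->2,3->0,2->1] -> levels [5 5 4 6]
Step 4: flows [0=1,0->2,3->0,1->2] -> levels [5 4 6 5]
Step 5: flows [0->1,2->0,0=3,2->1] -> levels [5 6 4 5]
Step 6: flows [1->0,0->2,0=3,1->2] -> levels [5 4 6 5]
  -> period-2 cycle: step 6 state = step 4 state
  -> state at step 7: (7-4) mod 2 = 1, same as step 5 -> [5 6 4 5]

Answer: 5 6 4 5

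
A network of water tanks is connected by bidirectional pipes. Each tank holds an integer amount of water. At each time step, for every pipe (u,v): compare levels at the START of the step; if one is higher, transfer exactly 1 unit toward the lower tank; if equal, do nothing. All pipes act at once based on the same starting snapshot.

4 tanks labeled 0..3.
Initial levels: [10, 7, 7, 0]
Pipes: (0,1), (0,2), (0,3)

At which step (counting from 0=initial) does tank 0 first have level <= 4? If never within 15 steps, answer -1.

Step 1: flows [0->1,0->2,0->3] -> levels [7 8 8 1]
Step 2: flows [1->0,2->0,0->3] -> levels [8 7 7 2]
Step 3: flows [0->1,0->2,0->3] -> levels [5 8 8 3]
Step 4: flows [1->0,2->0,0->3] -> levels [6 7 7 4]
Step 5: flows [1->0,2->0,0->3] -> levels [7 6 6 5]
Step 6: flows [0->1,0->2,0->3] -> levels [4 7 7 6]
Tank 0 first reaches <=4 at step 6

Answer: 6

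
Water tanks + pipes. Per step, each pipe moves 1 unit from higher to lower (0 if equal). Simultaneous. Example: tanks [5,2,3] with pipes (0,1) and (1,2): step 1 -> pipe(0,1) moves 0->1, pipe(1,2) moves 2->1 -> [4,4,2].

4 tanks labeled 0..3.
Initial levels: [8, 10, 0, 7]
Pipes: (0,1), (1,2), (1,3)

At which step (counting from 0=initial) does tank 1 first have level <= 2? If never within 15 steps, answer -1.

Answer: -1

Derivation:
Step 1: flows [1->0,1->2,1->3] -> levels [9 7 1 8]
Step 2: flows [0->1,1->2,3->1] -> levels [8 8 2 7]
Step 3: flows [0=1,1->2,1->3] -> levels [8 6 3 8]
Step 4: flows [0->1,1->2,3->1] -> levels [7 7 4 7]
Step 5: flows [0=1,1->2,1=3] -> levels [7 6 5 7]
Step 6: flows [0->1,1->2,3->1] -> levels [6 7 6 6]
Step 7: flows [1->0,1->2,1->3] -> levels [7 4 7 7]
Step 8: flows [0->1,2->1,3->1] -> levels [6 7 6 6]
  -> period-2 cycle (repeats step 6); tank 1 never drops to <=2
Tank 1 never reaches <=2 within 15 steps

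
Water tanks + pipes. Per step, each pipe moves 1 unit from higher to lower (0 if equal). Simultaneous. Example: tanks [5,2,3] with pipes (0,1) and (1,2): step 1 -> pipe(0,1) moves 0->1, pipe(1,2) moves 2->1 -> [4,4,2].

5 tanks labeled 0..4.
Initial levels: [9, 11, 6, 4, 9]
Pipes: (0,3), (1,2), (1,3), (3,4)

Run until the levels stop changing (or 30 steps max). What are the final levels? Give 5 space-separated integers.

Step 1: flows [0->3,1->2,1->3,4->3] -> levels [8 9 7 7 8]
Step 2: flows [0->3,1->2,1->3,4->3] -> levels [7 7 8 10 7]
Step 3: flows [3->0,2->1,3->1,3->4] -> levels [8 9 7 7 8]
  -> period-2 cycle: step 3 state = step 1 state; never stabilizes
  -> state at step 30: (30-1) mod 2 = 1, same as step 2 -> [7 7 8 10 7]

Answer: 7 7 8 10 7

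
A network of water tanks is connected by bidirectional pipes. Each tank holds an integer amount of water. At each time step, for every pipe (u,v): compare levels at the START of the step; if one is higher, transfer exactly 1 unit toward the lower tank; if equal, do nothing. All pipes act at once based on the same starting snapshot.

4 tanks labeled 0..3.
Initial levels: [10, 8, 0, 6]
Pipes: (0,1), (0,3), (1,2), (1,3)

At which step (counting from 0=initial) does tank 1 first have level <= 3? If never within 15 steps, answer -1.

Step 1: flows [0->1,0->3,1->2,1->3] -> levels [8 7 1 8]
Step 2: flows [0->1,0=3,1->2,3->1] -> levels [7 8 2 7]
Step 3: flows [1->0,0=3,1->2,1->3] -> levels [8 5 3 8]
Step 4: flows [0->1,0=3,1->2,3->1] -> levels [7 6 4 7]
Step 5: flows [0->1,0=3,1->2,3->1] -> levels [6 7 5 6]
Step 6: flows [1->0,0=3,1->2,1->3] -> levels [7 4 6 7]
Step 7: flows [0->1,0=3,2->1,3->1] -> levels [6 7 5 6]
  -> period-2 cycle (repeats step 5); tank 1 never drops to <=3
Tank 1 never reaches <=3 within 15 steps

Answer: -1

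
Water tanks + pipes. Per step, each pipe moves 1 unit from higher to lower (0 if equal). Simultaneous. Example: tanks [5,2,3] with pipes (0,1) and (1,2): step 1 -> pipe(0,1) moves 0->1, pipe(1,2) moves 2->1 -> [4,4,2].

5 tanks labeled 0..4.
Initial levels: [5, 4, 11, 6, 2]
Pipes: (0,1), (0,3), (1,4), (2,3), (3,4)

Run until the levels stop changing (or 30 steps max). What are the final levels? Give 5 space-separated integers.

Answer: 4 6 6 8 4

Derivation:
Step 1: flows [0->1,3->0,1->4,2->3,3->4] -> levels [5 4 10 5 4]
Step 2: flows [0->1,0=3,1=4,2->3,3->4] -> levels [4 5 9 5 5]
Step 3: flows [1->0,3->0,1=4,2->3,3=4] -> levels [6 4 8 5 5]
Step 4: flows [0->1,0->3,4->1,2->3,3=4] -> levels [4 6 7 7 4]
Step 5: flows [1->0,3->0,1->4,2=3,3->4] -> levels [6 4 7 5 6]
Step 6: flows [0->1,0->3,4->1,2->3,4->3] -> levels [4 6 6 8 4]
Step 7: flows [1->0,3->0,1->4,3->2,3->4] -> levels [6 4 7 5 6]
  -> period-2 cycle: step 7 state = step 5 state; never stabilizes
  -> state at step 30: (30-5) mod 2 = 1, same as step 6 -> [4 6 6 8 4]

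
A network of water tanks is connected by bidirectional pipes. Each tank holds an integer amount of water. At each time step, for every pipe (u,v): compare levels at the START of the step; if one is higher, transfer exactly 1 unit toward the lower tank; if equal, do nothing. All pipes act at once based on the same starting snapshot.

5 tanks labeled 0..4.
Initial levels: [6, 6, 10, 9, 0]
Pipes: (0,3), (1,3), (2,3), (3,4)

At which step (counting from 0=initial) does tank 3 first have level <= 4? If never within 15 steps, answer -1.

Answer: 6

Derivation:
Step 1: flows [3->0,3->1,2->3,3->4] -> levels [7 7 9 7 1]
Step 2: flows [0=3,1=3,2->3,3->4] -> levels [7 7 8 7 2]
Step 3: flows [0=3,1=3,2->3,3->4] -> levels [7 7 7 7 3]
Step 4: flows [0=3,1=3,2=3,3->4] -> levels [7 7 7 6 4]
Step 5: flows [0->3,1->3,2->3,3->4] -> levels [6 6 6 8 5]
Step 6: flows [3->0,3->1,3->2,3->4] -> levels [7 7 7 4 6]
Tank 3 first reaches <=4 at step 6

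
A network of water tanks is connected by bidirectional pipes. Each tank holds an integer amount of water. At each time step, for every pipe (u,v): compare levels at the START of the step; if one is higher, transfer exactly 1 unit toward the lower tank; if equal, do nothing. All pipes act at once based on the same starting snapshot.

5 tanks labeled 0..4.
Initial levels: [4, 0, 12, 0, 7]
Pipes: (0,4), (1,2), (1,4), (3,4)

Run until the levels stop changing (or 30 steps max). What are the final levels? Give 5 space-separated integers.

Step 1: flows [4->0,2->1,4->1,4->3] -> levels [5 2 11 1 4]
Step 2: flows [0->4,2->1,4->1,4->3] -> levels [4 4 10 2 3]
Step 3: flows [0->4,2->1,1->4,4->3] -> levels [3 4 9 3 4]
Step 4: flows [4->0,2->1,1=4,4->3] -> levels [4 5 8 4 2]
Step 5: flows [0->4,2->1,1->4,3->4] -> levels [3 5 7 3 5]
Step 6: flows [4->0,2->1,1=4,4->3] -> levels [4 6 6 4 3]
Step 7: flows [0->4,1=2,1->4,3->4] -> levels [3 5 6 3 6]
Step 8: flows [4->0,2->1,4->1,4->3] -> levels [4 7 5 4 3]
Step 9: flows [0->4,1->2,1->4,3->4] -> levels [3 5 6 3 6]
  -> period-2 cycle: step 9 state = step 7 state; never stabilizes
  -> state at step 30: (30-7) mod 2 = 1, same as step 8 -> [4 7 5 4 3]

Answer: 4 7 5 4 3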